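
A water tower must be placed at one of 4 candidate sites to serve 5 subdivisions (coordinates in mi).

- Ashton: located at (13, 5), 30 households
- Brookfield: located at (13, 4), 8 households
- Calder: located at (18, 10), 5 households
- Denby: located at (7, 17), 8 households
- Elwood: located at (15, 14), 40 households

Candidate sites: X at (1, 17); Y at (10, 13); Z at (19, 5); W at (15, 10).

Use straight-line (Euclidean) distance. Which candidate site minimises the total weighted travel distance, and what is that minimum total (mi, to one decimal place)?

Total weighted distance at each candidate:
  X (1, 17): total = 1363.3
  Y (10, 13): total = 618.9
  Z (19, 5): total = 783.9
  W (15, 10): total = 472.2
Minimum is at W with total 472.2 mi.

W, total 472.2 mi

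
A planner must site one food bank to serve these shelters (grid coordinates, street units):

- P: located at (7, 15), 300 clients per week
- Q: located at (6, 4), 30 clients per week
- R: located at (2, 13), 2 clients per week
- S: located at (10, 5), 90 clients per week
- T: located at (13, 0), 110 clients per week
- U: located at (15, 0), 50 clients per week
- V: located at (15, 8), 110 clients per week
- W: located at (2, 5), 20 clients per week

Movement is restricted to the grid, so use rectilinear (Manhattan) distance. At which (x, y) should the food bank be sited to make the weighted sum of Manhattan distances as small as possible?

Manhattan distance separates: Σwᵢ(|x−xᵢ|+|y−yᵢ|) = Σwᵢ|x−xᵢ| + Σwᵢ|y−yᵢ|, so x and y are optimised independently as 1-D weighted medians.
Total weight W = 712; half = 356.
x-coordinate, sorted with cumulative weight:
  x=2 (R, w=2) cum 2
  x=2 (W, w=20) cum 22
  x=6 (Q, w=30) cum 52
  x=7 (P, w=300) cum 352
  x=10 (S, w=90) cum 442  ← median
  x=13 (T, w=110) cum 552
  x=15 (U, w=50) cum 602
  x=15 (V, w=110) cum 712
⇒ x* = 10
y-coordinate, sorted with cumulative weight:
  y=0 (T, w=110) cum 110
  y=0 (U, w=50) cum 160
  y=4 (Q, w=30) cum 190
  y=5 (S, w=90) cum 280
  y=5 (W, w=20) cum 300
  y=8 (V, w=110) cum 410  ← median
  y=13 (R, w=2) cum 412
  y=15 (P, w=300) cum 712
⇒ y* = 8

(10, 8)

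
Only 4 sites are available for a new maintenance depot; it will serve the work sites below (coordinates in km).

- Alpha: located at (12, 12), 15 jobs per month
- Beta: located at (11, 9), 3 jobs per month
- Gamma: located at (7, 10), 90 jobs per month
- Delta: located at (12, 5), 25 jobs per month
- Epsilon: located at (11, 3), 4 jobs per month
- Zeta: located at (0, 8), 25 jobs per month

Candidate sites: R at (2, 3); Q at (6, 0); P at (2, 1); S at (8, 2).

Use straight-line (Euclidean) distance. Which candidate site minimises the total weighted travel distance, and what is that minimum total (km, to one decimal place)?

Total weighted distance at each candidate:
  R (2, 3): total = 1434.0
  Q (6, 0): total = 1605.2
  P (2, 1): total = 1673.9
  S (8, 2): total = 1297.7
Minimum is at S with total 1297.7 km.

S, total 1297.7 km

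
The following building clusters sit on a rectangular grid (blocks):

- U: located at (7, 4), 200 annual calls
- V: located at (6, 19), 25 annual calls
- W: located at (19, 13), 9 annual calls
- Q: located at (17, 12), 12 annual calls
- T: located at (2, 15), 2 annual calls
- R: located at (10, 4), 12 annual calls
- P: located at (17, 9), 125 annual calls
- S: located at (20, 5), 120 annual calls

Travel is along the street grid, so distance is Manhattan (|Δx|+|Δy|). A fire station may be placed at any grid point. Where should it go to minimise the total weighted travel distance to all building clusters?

Manhattan distance separates: Σwᵢ(|x−xᵢ|+|y−yᵢ|) = Σwᵢ|x−xᵢ| + Σwᵢ|y−yᵢ|, so x and y are optimised independently as 1-D weighted medians.
Total weight W = 505; half = 252.5.
x-coordinate, sorted with cumulative weight:
  x=2 (T, w=2) cum 2
  x=6 (V, w=25) cum 27
  x=7 (U, w=200) cum 227
  x=10 (R, w=12) cum 239
  x=17 (Q, w=12) cum 251
  x=17 (P, w=125) cum 376  ← median
  x=19 (W, w=9) cum 385
  x=20 (S, w=120) cum 505
⇒ x* = 17
y-coordinate, sorted with cumulative weight:
  y=4 (U, w=200) cum 200
  y=4 (R, w=12) cum 212
  y=5 (S, w=120) cum 332  ← median
  y=9 (P, w=125) cum 457
  y=12 (Q, w=12) cum 469
  y=13 (W, w=9) cum 478
  y=15 (T, w=2) cum 480
  y=19 (V, w=25) cum 505
⇒ y* = 5

(17, 5)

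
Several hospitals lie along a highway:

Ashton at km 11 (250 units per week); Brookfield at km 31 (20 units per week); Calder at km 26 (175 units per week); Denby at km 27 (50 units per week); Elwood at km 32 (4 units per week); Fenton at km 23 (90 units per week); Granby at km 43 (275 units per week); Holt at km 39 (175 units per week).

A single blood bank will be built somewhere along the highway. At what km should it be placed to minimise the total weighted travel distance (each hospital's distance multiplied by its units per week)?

For a sum of weighted absolute distances on a line, the optimum is the weighted median (not the mean). Total weight W = 1039; half-weight = 519.5.
Sort by position and accumulate weight:
  km 11 (Ashton, w=250) → cum 250
  km 23 (Fenton, w=90) → cum 340
  km 26 (Calder, w=175) → cum 515
  km 27 (Denby, w=50) → cum 565  ≥ 519.5 → median here
  km 31 (Brookfield, w=20) → cum 585
  km 32 (Elwood, w=4) → cum 589
  km 39 (Holt, w=175) → cum 764
  km 43 (Granby, w=275) → cum 1039
Optimal location: km 27.

x = 27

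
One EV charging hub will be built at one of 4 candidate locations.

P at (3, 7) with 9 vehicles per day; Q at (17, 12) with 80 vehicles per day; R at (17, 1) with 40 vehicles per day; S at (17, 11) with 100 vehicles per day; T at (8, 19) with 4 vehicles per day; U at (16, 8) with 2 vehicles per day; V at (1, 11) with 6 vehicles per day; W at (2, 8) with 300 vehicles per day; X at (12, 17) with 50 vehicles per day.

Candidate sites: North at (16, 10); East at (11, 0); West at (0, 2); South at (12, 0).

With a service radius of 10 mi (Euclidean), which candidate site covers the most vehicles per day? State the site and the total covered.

West, covering 315

Coverage radius r = 10 mi; a point is covered iff (Δx)²+(Δy)² ≤ 10² = 100.
  North (16, 10): covers {Q, R, S, U, X} → 272
  East (11, 0): covers {R, U} → 42
  West (0, 2): covers {P, V, W} → 315
  South (12, 0): covers {R, U} → 42
Maximum coverage at West: 315 vehicles per day.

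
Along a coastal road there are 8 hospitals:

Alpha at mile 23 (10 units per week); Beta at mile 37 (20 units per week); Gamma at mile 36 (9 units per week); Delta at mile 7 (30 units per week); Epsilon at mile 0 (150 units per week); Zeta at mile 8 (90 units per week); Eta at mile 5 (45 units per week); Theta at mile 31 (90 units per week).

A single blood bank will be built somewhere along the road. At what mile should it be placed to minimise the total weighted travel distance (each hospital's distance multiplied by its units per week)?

For a sum of weighted absolute distances on a line, the optimum is the weighted median (not the mean). Total weight W = 444; half-weight = 222.
Sort by position and accumulate weight:
  mile 0 (Epsilon, w=150) → cum 150
  mile 5 (Eta, w=45) → cum 195
  mile 7 (Delta, w=30) → cum 225  ≥ 222 → median here
  mile 8 (Zeta, w=90) → cum 315
  mile 23 (Alpha, w=10) → cum 325
  mile 31 (Theta, w=90) → cum 415
  mile 36 (Gamma, w=9) → cum 424
  mile 37 (Beta, w=20) → cum 444
Optimal location: mile 7.

x = 7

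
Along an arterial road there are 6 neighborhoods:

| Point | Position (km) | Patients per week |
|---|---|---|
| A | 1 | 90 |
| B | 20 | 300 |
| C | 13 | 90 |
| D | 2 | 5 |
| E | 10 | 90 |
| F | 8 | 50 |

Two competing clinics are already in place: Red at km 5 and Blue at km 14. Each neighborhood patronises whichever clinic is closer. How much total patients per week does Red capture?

145

The indifferent point is the midpoint (5+14)/2 = 9.5; neighborhoods left of it (closer to Red at 5) go to Red, those right go to Blue.
  A at 1 (w=90) → Red
  D at 2 (w=5) → Red
  F at 8 (w=50) → Red
  E at 10 (w=90) → Blue
  C at 13 (w=90) → Blue
  B at 20 (w=300) → Blue
Red captures 145; Blue captures 480.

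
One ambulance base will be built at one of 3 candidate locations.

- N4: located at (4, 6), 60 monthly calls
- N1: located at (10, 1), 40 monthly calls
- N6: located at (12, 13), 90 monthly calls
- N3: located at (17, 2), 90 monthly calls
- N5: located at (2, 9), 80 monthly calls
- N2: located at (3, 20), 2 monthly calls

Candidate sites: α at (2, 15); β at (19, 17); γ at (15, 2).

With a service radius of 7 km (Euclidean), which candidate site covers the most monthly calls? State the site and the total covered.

γ, covering 130

Coverage radius r = 7 km; a point is covered iff (Δx)²+(Δy)² ≤ 7² = 49.
  α (2, 15): covers {N5, N2} → 82
  β (19, 17): covers {none} → 0
  γ (15, 2): covers {N1, N3} → 130
Maximum coverage at γ: 130 monthly calls.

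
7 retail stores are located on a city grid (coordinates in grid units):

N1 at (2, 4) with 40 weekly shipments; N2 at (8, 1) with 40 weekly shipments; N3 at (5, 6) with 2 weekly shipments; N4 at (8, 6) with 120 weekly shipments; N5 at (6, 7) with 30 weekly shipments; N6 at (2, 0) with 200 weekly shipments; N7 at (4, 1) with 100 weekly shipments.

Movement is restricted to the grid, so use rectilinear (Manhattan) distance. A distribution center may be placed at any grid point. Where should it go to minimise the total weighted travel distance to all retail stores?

Manhattan distance separates: Σwᵢ(|x−xᵢ|+|y−yᵢ|) = Σwᵢ|x−xᵢ| + Σwᵢ|y−yᵢ|, so x and y are optimised independently as 1-D weighted medians.
Total weight W = 532; half = 266.
x-coordinate, sorted with cumulative weight:
  x=2 (N1, w=40) cum 40
  x=2 (N6, w=200) cum 240
  x=4 (N7, w=100) cum 340  ← median
  x=5 (N3, w=2) cum 342
  x=6 (N5, w=30) cum 372
  x=8 (N2, w=40) cum 412
  x=8 (N4, w=120) cum 532
⇒ x* = 4
y-coordinate, sorted with cumulative weight:
  y=0 (N6, w=200) cum 200
  y=1 (N2, w=40) cum 240
  y=1 (N7, w=100) cum 340  ← median
  y=4 (N1, w=40) cum 380
  y=6 (N3, w=2) cum 382
  y=6 (N4, w=120) cum 502
  y=7 (N5, w=30) cum 532
⇒ y* = 1

(4, 1)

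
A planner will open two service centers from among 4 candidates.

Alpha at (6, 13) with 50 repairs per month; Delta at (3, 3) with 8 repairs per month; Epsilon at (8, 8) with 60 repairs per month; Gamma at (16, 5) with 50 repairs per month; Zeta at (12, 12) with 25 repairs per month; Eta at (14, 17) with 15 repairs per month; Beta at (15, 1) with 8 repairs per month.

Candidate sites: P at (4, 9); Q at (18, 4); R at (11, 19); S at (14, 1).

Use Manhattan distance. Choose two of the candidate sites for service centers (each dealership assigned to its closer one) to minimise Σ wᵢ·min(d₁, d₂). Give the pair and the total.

Evaluate every pair (each demand assigned to the nearer of the two):
  {P, Q}: total = 1384
  {P, S}: total = 1479
  {P, R}: total = 1883
  {Q, R}: total = 1991
  {R, S}: total = 2017
  {Q, S}: total = 2607
Best pair: {P, Q} with total 1384.

{P, Q}, total 1384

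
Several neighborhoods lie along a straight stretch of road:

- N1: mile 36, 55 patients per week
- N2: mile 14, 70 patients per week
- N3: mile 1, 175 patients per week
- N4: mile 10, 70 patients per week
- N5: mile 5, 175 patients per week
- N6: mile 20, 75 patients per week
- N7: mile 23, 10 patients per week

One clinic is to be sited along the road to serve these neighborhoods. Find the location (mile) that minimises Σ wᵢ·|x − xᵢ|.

For a sum of weighted absolute distances on a line, the optimum is the weighted median (not the mean). Total weight W = 630; half-weight = 315.
Sort by position and accumulate weight:
  mile 1 (N3, w=175) → cum 175
  mile 5 (N5, w=175) → cum 350  ≥ 315 → median here
  mile 10 (N4, w=70) → cum 420
  mile 14 (N2, w=70) → cum 490
  mile 20 (N6, w=75) → cum 565
  mile 23 (N7, w=10) → cum 575
  mile 36 (N1, w=55) → cum 630
Optimal location: mile 5.

x = 5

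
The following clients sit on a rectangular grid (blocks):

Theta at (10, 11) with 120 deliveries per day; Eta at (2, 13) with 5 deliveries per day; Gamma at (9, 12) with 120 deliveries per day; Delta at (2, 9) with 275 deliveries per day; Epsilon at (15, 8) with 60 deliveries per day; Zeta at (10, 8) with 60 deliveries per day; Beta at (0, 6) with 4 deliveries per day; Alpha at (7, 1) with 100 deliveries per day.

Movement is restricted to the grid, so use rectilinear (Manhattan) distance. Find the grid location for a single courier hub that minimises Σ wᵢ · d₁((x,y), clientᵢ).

(7, 9)

Manhattan distance separates: Σwᵢ(|x−xᵢ|+|y−yᵢ|) = Σwᵢ|x−xᵢ| + Σwᵢ|y−yᵢ|, so x and y are optimised independently as 1-D weighted medians.
Total weight W = 744; half = 372.
x-coordinate, sorted with cumulative weight:
  x=0 (Beta, w=4) cum 4
  x=2 (Eta, w=5) cum 9
  x=2 (Delta, w=275) cum 284
  x=7 (Alpha, w=100) cum 384  ← median
  x=9 (Gamma, w=120) cum 504
  x=10 (Theta, w=120) cum 624
  x=10 (Zeta, w=60) cum 684
  x=15 (Epsilon, w=60) cum 744
⇒ x* = 7
y-coordinate, sorted with cumulative weight:
  y=1 (Alpha, w=100) cum 100
  y=6 (Beta, w=4) cum 104
  y=8 (Epsilon, w=60) cum 164
  y=8 (Zeta, w=60) cum 224
  y=9 (Delta, w=275) cum 499  ← median
  y=11 (Theta, w=120) cum 619
  y=12 (Gamma, w=120) cum 739
  y=13 (Eta, w=5) cum 744
⇒ y* = 9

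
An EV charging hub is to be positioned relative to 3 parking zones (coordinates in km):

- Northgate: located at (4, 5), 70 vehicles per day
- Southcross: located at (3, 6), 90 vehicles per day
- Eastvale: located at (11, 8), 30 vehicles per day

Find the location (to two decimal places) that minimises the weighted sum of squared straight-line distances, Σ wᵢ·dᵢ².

The minimiser of Σwᵢ‖p−pᵢ‖² is the weighted centroid p* = (Σwᵢpᵢ)/(Σwᵢ).
Σwᵢ = 190.
Σwᵢxᵢ = 70·4 + 90·3 + 30·11 = 880.
Σwᵢyᵢ = 70·5 + 90·6 + 30·8 = 1130.
x* = 880/190 = 4.63, y* = 1130/190 = 5.95.

(4.63, 5.95)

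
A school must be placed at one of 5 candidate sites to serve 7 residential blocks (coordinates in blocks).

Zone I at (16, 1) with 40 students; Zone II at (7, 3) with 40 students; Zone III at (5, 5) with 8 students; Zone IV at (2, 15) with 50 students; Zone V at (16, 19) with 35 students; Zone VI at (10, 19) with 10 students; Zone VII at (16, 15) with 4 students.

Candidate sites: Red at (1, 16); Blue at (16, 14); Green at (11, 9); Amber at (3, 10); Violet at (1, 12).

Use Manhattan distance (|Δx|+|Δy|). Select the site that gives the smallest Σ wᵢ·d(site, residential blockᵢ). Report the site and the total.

Green, total 2429 blocks

Total weighted distance at each candidate:
  Red (1, 16): total = 2994
  Blue (16, 14): total = 2519
  Green (11, 9): total = 2429
  Amber (3, 10): total = 2678
  Violet (1, 12): total = 2930
Minimum is at Green with total 2429 blocks.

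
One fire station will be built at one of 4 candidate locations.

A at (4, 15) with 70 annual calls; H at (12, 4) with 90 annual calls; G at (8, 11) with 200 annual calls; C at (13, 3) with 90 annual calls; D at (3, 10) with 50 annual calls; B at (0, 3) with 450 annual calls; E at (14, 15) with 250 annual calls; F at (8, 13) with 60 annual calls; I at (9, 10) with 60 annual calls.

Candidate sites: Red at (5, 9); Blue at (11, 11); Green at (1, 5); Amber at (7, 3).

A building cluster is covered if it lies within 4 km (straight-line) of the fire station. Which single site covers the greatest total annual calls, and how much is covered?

Coverage radius r = 4 km; a point is covered iff (Δx)²+(Δy)² ≤ 4² = 16.
  Red (5, 9): covers {G, D} → 250
  Blue (11, 11): covers {G, F, I} → 320
  Green (1, 5): covers {B} → 450
  Amber (7, 3): covers {none} → 0
Maximum coverage at Green: 450 annual calls.

Green, covering 450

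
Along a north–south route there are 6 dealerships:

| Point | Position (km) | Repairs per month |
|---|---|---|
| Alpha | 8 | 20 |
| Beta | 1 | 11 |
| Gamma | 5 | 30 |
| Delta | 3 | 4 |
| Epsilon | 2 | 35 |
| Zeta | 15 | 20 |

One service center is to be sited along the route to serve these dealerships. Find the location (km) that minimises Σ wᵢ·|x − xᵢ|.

x = 5

For a sum of weighted absolute distances on a line, the optimum is the weighted median (not the mean). Total weight W = 120; half-weight = 60.
Sort by position and accumulate weight:
  km 1 (Beta, w=11) → cum 11
  km 2 (Epsilon, w=35) → cum 46
  km 3 (Delta, w=4) → cum 50
  km 5 (Gamma, w=30) → cum 80  ≥ 60 → median here
  km 8 (Alpha, w=20) → cum 100
  km 15 (Zeta, w=20) → cum 120
Optimal location: km 5.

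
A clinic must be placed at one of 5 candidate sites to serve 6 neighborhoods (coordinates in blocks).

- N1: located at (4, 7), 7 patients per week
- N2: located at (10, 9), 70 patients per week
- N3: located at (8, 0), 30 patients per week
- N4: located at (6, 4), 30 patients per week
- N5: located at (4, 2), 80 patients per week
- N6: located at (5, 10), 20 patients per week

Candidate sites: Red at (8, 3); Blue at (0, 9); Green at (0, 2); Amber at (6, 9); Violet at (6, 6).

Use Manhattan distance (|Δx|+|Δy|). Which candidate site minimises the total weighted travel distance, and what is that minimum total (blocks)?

Total weighted distance at each candidate:
  Red (8, 3): total = 1396
  Blue (0, 9): total = 2582
  Green (0, 2): total = 2373
  Amber (6, 9): total = 1548
  Violet (6, 6): total = 1391
Minimum is at Violet with total 1391 blocks.

Violet, total 1391 blocks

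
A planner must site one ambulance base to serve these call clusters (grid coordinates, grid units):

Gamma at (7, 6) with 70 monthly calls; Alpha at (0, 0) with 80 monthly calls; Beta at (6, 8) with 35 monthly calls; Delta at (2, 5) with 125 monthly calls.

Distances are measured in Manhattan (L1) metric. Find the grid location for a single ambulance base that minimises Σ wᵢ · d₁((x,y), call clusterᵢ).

(2, 5)

Manhattan distance separates: Σwᵢ(|x−xᵢ|+|y−yᵢ|) = Σwᵢ|x−xᵢ| + Σwᵢ|y−yᵢ|, so x and y are optimised independently as 1-D weighted medians.
Total weight W = 310; half = 155.
x-coordinate, sorted with cumulative weight:
  x=0 (Alpha, w=80) cum 80
  x=2 (Delta, w=125) cum 205  ← median
  x=6 (Beta, w=35) cum 240
  x=7 (Gamma, w=70) cum 310
⇒ x* = 2
y-coordinate, sorted with cumulative weight:
  y=0 (Alpha, w=80) cum 80
  y=5 (Delta, w=125) cum 205  ← median
  y=6 (Gamma, w=70) cum 275
  y=8 (Beta, w=35) cum 310
⇒ y* = 5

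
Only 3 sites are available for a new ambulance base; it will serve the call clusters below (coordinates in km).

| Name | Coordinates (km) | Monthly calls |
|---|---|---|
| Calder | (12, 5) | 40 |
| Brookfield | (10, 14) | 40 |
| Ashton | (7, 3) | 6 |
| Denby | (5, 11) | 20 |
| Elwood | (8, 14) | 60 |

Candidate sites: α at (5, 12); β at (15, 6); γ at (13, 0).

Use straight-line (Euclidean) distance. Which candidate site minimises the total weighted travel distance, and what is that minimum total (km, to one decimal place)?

Total weighted distance at each candidate:
  α (5, 12): total = 903.0
  β (15, 6): total = 1416.5
  γ (13, 0): total = 1980.9
Minimum is at α with total 903.0 km.

α, total 903.0 km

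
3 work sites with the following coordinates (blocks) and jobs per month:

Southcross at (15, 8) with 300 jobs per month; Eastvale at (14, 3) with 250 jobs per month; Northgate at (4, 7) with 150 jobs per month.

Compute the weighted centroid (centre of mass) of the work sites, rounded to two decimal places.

(12.29, 6.00)

The minimiser of Σwᵢ‖p−pᵢ‖² is the weighted centroid p* = (Σwᵢpᵢ)/(Σwᵢ).
Σwᵢ = 700.
Σwᵢxᵢ = 300·15 + 250·14 + 150·4 = 8600.
Σwᵢyᵢ = 300·8 + 250·3 + 150·7 = 4200.
x* = 8600/700 = 12.29, y* = 4200/700 = 6.00.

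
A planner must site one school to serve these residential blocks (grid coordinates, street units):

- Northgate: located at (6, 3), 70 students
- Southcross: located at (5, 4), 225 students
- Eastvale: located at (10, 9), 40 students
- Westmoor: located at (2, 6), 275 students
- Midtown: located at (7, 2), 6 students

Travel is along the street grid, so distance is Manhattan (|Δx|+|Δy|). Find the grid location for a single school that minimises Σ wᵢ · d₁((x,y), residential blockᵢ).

(5, 6)

Manhattan distance separates: Σwᵢ(|x−xᵢ|+|y−yᵢ|) = Σwᵢ|x−xᵢ| + Σwᵢ|y−yᵢ|, so x and y are optimised independently as 1-D weighted medians.
Total weight W = 616; half = 308.
x-coordinate, sorted with cumulative weight:
  x=2 (Westmoor, w=275) cum 275
  x=5 (Southcross, w=225) cum 500  ← median
  x=6 (Northgate, w=70) cum 570
  x=7 (Midtown, w=6) cum 576
  x=10 (Eastvale, w=40) cum 616
⇒ x* = 5
y-coordinate, sorted with cumulative weight:
  y=2 (Midtown, w=6) cum 6
  y=3 (Northgate, w=70) cum 76
  y=4 (Southcross, w=225) cum 301
  y=6 (Westmoor, w=275) cum 576  ← median
  y=9 (Eastvale, w=40) cum 616
⇒ y* = 6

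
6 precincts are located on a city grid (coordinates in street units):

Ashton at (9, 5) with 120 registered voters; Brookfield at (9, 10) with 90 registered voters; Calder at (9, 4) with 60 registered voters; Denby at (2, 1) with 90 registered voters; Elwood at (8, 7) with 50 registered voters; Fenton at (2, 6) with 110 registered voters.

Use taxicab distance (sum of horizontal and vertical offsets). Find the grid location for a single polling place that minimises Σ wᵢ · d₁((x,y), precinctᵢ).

Manhattan distance separates: Σwᵢ(|x−xᵢ|+|y−yᵢ|) = Σwᵢ|x−xᵢ| + Σwᵢ|y−yᵢ|, so x and y are optimised independently as 1-D weighted medians.
Total weight W = 520; half = 260.
x-coordinate, sorted with cumulative weight:
  x=2 (Denby, w=90) cum 90
  x=2 (Fenton, w=110) cum 200
  x=8 (Elwood, w=50) cum 250
  x=9 (Ashton, w=120) cum 370  ← median
  x=9 (Brookfield, w=90) cum 460
  x=9 (Calder, w=60) cum 520
⇒ x* = 9
y-coordinate, sorted with cumulative weight:
  y=1 (Denby, w=90) cum 90
  y=4 (Calder, w=60) cum 150
  y=5 (Ashton, w=120) cum 270  ← median
  y=6 (Fenton, w=110) cum 380
  y=7 (Elwood, w=50) cum 430
  y=10 (Brookfield, w=90) cum 520
⇒ y* = 5

(9, 5)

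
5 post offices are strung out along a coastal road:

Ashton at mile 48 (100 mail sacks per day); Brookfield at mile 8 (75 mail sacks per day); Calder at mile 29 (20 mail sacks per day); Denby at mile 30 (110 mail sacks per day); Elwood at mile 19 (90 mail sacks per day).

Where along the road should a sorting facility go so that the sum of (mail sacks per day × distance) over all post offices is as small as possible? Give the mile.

For a sum of weighted absolute distances on a line, the optimum is the weighted median (not the mean). Total weight W = 395; half-weight = 197.5.
Sort by position and accumulate weight:
  mile 8 (Brookfield, w=75) → cum 75
  mile 19 (Elwood, w=90) → cum 165
  mile 29 (Calder, w=20) → cum 185
  mile 30 (Denby, w=110) → cum 295  ≥ 197.5 → median here
  mile 48 (Ashton, w=100) → cum 395
Optimal location: mile 30.

x = 30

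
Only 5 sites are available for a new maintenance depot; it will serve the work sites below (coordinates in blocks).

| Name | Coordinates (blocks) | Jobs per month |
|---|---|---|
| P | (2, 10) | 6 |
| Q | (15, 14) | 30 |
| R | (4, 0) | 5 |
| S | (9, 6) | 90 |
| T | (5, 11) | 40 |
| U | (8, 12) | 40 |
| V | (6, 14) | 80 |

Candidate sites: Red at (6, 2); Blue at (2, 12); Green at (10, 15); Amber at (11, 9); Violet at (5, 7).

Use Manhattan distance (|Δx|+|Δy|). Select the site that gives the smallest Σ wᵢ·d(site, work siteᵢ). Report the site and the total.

Violet, total 2156 blocks

Total weighted distance at each candidate:
  Red (6, 2): total = 3192
  Blue (2, 12): total = 2582
  Green (10, 15): total = 2223
  Amber (11, 9): total = 2220
  Violet (5, 7): total = 2156
Minimum is at Violet with total 2156 blocks.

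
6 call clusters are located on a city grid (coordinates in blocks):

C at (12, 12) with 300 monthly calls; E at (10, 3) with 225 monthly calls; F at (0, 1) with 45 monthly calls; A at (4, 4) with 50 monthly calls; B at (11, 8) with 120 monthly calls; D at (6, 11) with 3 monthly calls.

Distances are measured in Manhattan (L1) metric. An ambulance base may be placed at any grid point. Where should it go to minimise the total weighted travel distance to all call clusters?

(11, 8)

Manhattan distance separates: Σwᵢ(|x−xᵢ|+|y−yᵢ|) = Σwᵢ|x−xᵢ| + Σwᵢ|y−yᵢ|, so x and y are optimised independently as 1-D weighted medians.
Total weight W = 743; half = 371.5.
x-coordinate, sorted with cumulative weight:
  x=0 (F, w=45) cum 45
  x=4 (A, w=50) cum 95
  x=6 (D, w=3) cum 98
  x=10 (E, w=225) cum 323
  x=11 (B, w=120) cum 443  ← median
  x=12 (C, w=300) cum 743
⇒ x* = 11
y-coordinate, sorted with cumulative weight:
  y=1 (F, w=45) cum 45
  y=3 (E, w=225) cum 270
  y=4 (A, w=50) cum 320
  y=8 (B, w=120) cum 440  ← median
  y=11 (D, w=3) cum 443
  y=12 (C, w=300) cum 743
⇒ y* = 8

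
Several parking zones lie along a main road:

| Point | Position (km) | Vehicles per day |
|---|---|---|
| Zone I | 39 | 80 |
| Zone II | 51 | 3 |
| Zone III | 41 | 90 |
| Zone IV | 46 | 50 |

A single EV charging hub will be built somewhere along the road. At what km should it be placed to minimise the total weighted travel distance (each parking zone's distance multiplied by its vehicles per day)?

x = 41

For a sum of weighted absolute distances on a line, the optimum is the weighted median (not the mean). Total weight W = 223; half-weight = 111.5.
Sort by position and accumulate weight:
  km 39 (Zone I, w=80) → cum 80
  km 41 (Zone III, w=90) → cum 170  ≥ 111.5 → median here
  km 46 (Zone IV, w=50) → cum 220
  km 51 (Zone II, w=3) → cum 223
Optimal location: km 41.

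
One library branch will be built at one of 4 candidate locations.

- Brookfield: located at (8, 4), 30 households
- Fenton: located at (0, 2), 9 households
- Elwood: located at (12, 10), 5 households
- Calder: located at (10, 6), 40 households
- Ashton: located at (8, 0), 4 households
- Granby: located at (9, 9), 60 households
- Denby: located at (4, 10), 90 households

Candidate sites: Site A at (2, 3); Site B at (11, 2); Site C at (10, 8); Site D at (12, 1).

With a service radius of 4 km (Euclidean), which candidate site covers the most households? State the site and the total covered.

Site C, covering 105

Coverage radius r = 4 km; a point is covered iff (Δx)²+(Δy)² ≤ 4² = 16.
  Site A (2, 3): covers {Fenton} → 9
  Site B (11, 2): covers {Brookfield, Ashton} → 34
  Site C (10, 8): covers {Elwood, Calder, Granby} → 105
  Site D (12, 1): covers {none} → 0
Maximum coverage at Site C: 105 households.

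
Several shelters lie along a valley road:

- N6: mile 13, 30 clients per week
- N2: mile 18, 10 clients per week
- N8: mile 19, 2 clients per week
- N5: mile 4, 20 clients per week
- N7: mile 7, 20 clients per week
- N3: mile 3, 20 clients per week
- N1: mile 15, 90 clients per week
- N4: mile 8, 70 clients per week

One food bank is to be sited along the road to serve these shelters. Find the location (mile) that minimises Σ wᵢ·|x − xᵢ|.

For a sum of weighted absolute distances on a line, the optimum is the weighted median (not the mean). Total weight W = 262; half-weight = 131.
Sort by position and accumulate weight:
  mile 3 (N3, w=20) → cum 20
  mile 4 (N5, w=20) → cum 40
  mile 7 (N7, w=20) → cum 60
  mile 8 (N4, w=70) → cum 130
  mile 13 (N6, w=30) → cum 160  ≥ 131 → median here
  mile 15 (N1, w=90) → cum 250
  mile 18 (N2, w=10) → cum 260
  mile 19 (N8, w=2) → cum 262
Optimal location: mile 13.

x = 13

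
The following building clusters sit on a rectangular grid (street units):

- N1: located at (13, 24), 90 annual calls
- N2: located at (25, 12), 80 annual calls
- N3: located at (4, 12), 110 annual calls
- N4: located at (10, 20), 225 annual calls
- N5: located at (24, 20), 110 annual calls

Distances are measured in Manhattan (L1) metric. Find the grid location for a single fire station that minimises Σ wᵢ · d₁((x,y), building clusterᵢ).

Manhattan distance separates: Σwᵢ(|x−xᵢ|+|y−yᵢ|) = Σwᵢ|x−xᵢ| + Σwᵢ|y−yᵢ|, so x and y are optimised independently as 1-D weighted medians.
Total weight W = 615; half = 307.5.
x-coordinate, sorted with cumulative weight:
  x=4 (N3, w=110) cum 110
  x=10 (N4, w=225) cum 335  ← median
  x=13 (N1, w=90) cum 425
  x=24 (N5, w=110) cum 535
  x=25 (N2, w=80) cum 615
⇒ x* = 10
y-coordinate, sorted with cumulative weight:
  y=12 (N2, w=80) cum 80
  y=12 (N3, w=110) cum 190
  y=20 (N4, w=225) cum 415  ← median
  y=20 (N5, w=110) cum 525
  y=24 (N1, w=90) cum 615
⇒ y* = 20

(10, 20)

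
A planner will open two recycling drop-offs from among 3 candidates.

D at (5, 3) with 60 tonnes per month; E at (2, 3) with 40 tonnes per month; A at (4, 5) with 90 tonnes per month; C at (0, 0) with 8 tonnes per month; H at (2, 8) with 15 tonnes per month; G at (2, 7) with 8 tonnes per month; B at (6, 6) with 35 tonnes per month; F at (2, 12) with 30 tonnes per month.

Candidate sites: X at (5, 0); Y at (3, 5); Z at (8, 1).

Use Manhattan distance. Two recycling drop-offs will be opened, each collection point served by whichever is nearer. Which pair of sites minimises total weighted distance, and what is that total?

Evaluate every pair (each demand assigned to the nearer of the two):
  {X, Y}: total = 894
  {Y, Z}: total = 978
  {X, Z}: total = 1940
Best pair: {X, Y} with total 894.

{X, Y}, total 894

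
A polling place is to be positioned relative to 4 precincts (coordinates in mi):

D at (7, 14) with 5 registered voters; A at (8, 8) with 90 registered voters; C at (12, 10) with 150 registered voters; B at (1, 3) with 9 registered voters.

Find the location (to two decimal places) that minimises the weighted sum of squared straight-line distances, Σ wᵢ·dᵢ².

(10.09, 9.12)

The minimiser of Σwᵢ‖p−pᵢ‖² is the weighted centroid p* = (Σwᵢpᵢ)/(Σwᵢ).
Σwᵢ = 254.
Σwᵢxᵢ = 5·7 + 90·8 + 150·12 + 9·1 = 2564.
Σwᵢyᵢ = 5·14 + 90·8 + 150·10 + 9·3 = 2317.
x* = 2564/254 = 10.09, y* = 2317/254 = 9.12.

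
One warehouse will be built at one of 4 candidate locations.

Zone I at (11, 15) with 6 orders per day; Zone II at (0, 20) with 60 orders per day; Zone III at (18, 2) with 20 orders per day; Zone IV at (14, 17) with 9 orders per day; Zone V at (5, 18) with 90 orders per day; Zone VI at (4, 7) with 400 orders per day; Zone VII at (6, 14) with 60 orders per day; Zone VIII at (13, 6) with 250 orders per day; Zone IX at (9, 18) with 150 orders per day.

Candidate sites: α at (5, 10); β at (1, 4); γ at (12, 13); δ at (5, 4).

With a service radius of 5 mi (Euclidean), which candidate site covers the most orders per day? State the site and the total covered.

Coverage radius r = 5 mi; a point is covered iff (Δx)²+(Δy)² ≤ 5² = 25.
  α (5, 10): covers {Zone VI, Zone VII} → 460
  β (1, 4): covers {Zone VI} → 400
  γ (12, 13): covers {Zone I, Zone IV} → 15
  δ (5, 4): covers {Zone VI} → 400
Maximum coverage at α: 460 orders per day.

α, covering 460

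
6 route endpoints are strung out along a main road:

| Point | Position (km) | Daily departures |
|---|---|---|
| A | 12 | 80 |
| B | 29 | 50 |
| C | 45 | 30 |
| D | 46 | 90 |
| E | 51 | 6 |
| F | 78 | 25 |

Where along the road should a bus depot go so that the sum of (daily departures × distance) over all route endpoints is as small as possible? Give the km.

For a sum of weighted absolute distances on a line, the optimum is the weighted median (not the mean). Total weight W = 281; half-weight = 140.5.
Sort by position and accumulate weight:
  km 12 (A, w=80) → cum 80
  km 29 (B, w=50) → cum 130
  km 45 (C, w=30) → cum 160  ≥ 140.5 → median here
  km 46 (D, w=90) → cum 250
  km 51 (E, w=6) → cum 256
  km 78 (F, w=25) → cum 281
Optimal location: km 45.

x = 45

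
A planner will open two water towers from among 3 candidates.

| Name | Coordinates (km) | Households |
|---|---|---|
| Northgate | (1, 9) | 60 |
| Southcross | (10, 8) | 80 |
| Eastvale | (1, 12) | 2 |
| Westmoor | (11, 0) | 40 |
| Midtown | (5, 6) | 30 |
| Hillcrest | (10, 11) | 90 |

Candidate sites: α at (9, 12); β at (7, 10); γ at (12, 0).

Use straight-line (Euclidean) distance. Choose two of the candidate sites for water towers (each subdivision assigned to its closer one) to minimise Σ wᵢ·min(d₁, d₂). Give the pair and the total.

{β, γ}, total 1124.8

Evaluate every pair (each demand assigned to the nearer of the two):
  {β, γ}: total = 1124.8
  {α, γ}: total = 1242.1
  {α, β}: total = 1358.3
Best pair: {β, γ} with total 1124.8.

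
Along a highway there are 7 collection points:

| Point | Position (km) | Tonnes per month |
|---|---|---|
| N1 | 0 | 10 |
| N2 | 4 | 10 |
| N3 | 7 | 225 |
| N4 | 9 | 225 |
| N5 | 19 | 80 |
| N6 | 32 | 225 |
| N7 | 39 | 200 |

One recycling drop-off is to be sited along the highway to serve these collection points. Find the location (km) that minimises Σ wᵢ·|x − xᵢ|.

x = 19

For a sum of weighted absolute distances on a line, the optimum is the weighted median (not the mean). Total weight W = 975; half-weight = 487.5.
Sort by position and accumulate weight:
  km 0 (N1, w=10) → cum 10
  km 4 (N2, w=10) → cum 20
  km 7 (N3, w=225) → cum 245
  km 9 (N4, w=225) → cum 470
  km 19 (N5, w=80) → cum 550  ≥ 487.5 → median here
  km 32 (N6, w=225) → cum 775
  km 39 (N7, w=200) → cum 975
Optimal location: km 19.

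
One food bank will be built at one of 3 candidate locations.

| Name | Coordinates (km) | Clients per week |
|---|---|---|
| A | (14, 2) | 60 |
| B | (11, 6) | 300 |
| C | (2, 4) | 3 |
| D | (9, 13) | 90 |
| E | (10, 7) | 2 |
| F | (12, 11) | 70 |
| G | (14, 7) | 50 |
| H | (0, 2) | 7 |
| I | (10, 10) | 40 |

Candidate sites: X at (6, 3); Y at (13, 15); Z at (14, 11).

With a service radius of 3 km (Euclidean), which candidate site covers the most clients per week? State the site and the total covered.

Z, covering 70

Coverage radius r = 3 km; a point is covered iff (Δx)²+(Δy)² ≤ 3² = 9.
  X (6, 3): covers {none} → 0
  Y (13, 15): covers {none} → 0
  Z (14, 11): covers {F} → 70
Maximum coverage at Z: 70 clients per week.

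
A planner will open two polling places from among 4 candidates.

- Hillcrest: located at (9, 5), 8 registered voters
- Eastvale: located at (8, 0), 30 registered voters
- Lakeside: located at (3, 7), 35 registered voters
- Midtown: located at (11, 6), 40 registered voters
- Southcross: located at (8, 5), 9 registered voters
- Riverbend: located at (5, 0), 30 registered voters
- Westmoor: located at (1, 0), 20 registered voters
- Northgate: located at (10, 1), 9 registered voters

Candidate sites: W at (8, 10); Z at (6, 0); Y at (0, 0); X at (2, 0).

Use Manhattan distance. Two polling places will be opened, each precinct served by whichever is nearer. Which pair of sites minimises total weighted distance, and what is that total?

{W, Z}, total 888

Evaluate every pair (each demand assigned to the nearer of the two):
  {W, Z}: total = 888
  {Z, X}: total = 1002
  {W, X}: total = 1024
  {Z, Y}: total = 1072
  {W, Y}: total = 1162
  {Y, X}: total = 1446
Best pair: {W, Z} with total 888.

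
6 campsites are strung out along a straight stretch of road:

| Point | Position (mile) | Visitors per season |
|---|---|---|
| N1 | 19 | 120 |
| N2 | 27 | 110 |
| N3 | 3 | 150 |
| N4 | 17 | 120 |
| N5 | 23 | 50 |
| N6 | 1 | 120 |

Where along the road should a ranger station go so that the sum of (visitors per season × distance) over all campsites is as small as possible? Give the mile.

For a sum of weighted absolute distances on a line, the optimum is the weighted median (not the mean). Total weight W = 670; half-weight = 335.
Sort by position and accumulate weight:
  mile 1 (N6, w=120) → cum 120
  mile 3 (N3, w=150) → cum 270
  mile 17 (N4, w=120) → cum 390  ≥ 335 → median here
  mile 19 (N1, w=120) → cum 510
  mile 23 (N5, w=50) → cum 560
  mile 27 (N2, w=110) → cum 670
Optimal location: mile 17.

x = 17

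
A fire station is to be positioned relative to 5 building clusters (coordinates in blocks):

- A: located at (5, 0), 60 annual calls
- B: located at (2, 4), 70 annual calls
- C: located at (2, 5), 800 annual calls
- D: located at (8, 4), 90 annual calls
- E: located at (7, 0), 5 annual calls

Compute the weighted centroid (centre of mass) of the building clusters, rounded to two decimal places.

(2.73, 4.53)

The minimiser of Σwᵢ‖p−pᵢ‖² is the weighted centroid p* = (Σwᵢpᵢ)/(Σwᵢ).
Σwᵢ = 1025.
Σwᵢxᵢ = 60·5 + 70·2 + 800·2 + 90·8 + 5·7 = 2795.
Σwᵢyᵢ = 60·0 + 70·4 + 800·5 + 90·4 + 5·0 = 4640.
x* = 2795/1025 = 2.73, y* = 4640/1025 = 4.53.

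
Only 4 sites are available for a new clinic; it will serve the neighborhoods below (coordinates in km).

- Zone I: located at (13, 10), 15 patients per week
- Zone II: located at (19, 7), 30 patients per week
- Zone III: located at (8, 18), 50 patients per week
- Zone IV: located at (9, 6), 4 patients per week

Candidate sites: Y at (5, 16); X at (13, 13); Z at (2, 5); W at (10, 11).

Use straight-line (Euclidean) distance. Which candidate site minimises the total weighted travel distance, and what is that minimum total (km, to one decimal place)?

Total weighted distance at each candidate:
  Y (5, 16): total = 872.7
  X (13, 13): total = 685.4
  Z (2, 5): total = 1438.9
  W (10, 11): total = 727.3
Minimum is at X with total 685.4 km.

X, total 685.4 km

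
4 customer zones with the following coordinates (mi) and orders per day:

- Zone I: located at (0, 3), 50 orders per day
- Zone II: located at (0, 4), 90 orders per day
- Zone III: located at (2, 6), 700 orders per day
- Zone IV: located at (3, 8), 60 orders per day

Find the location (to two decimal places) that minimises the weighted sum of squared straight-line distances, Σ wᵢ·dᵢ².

The minimiser of Σwᵢ‖p−pᵢ‖² is the weighted centroid p* = (Σwᵢpᵢ)/(Σwᵢ).
Σwᵢ = 900.
Σwᵢxᵢ = 50·0 + 90·0 + 700·2 + 60·3 = 1580.
Σwᵢyᵢ = 50·3 + 90·4 + 700·6 + 60·8 = 5190.
x* = 1580/900 = 1.76, y* = 5190/900 = 5.77.

(1.76, 5.77)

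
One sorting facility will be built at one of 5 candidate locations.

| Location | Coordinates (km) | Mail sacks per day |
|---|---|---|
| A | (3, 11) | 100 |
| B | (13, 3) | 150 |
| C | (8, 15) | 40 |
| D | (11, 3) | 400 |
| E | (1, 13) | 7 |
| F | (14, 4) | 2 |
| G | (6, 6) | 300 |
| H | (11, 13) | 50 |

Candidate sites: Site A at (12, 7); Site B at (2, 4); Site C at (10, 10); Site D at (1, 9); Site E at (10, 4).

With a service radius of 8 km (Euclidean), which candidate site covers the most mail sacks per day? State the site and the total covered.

Coverage radius r = 8 km; a point is covered iff (Δx)²+(Δy)² ≤ 8² = 64.
  Site A (12, 7): covers {B, D, F, G, H} → 902
  Site B (2, 4): covers {A, G} → 400
  Site C (10, 10): covers {A, B, C, D, F, G, H} → 1042
  Site D (1, 9): covers {A, E, G} → 407
  Site E (10, 4): covers {B, D, F, G} → 852
Maximum coverage at Site C: 1042 mail sacks per day.

Site C, covering 1042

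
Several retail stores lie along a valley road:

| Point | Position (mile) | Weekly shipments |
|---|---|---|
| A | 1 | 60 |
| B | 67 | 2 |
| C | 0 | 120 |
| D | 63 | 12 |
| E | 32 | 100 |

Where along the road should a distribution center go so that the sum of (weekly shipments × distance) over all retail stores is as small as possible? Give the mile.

For a sum of weighted absolute distances on a line, the optimum is the weighted median (not the mean). Total weight W = 294; half-weight = 147.
Sort by position and accumulate weight:
  mile 0 (C, w=120) → cum 120
  mile 1 (A, w=60) → cum 180  ≥ 147 → median here
  mile 32 (E, w=100) → cum 280
  mile 63 (D, w=12) → cum 292
  mile 67 (B, w=2) → cum 294
Optimal location: mile 1.

x = 1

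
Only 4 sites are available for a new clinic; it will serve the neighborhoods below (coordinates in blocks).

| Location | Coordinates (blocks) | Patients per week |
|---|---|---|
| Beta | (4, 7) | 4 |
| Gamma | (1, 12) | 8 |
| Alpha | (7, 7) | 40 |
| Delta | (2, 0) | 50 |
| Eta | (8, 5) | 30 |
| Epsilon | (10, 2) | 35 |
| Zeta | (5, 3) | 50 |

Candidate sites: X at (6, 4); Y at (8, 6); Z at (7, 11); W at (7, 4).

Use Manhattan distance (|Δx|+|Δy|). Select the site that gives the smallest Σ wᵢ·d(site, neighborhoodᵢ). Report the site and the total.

Total weighted distance at each candidate:
  X (6, 4): total = 1084
  Y (8, 6): total = 1344
  Z (7, 11): total = 2174
  W (7, 4): total = 1091
Minimum is at X with total 1084 blocks.

X, total 1084 blocks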